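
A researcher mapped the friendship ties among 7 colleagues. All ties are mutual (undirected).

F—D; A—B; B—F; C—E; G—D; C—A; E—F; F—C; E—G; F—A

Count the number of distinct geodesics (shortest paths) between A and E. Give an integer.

The shortest distance is 2. The length-2 paths are: A–F–E; A–C–E.
That gives 2 distinct shortest paths.

2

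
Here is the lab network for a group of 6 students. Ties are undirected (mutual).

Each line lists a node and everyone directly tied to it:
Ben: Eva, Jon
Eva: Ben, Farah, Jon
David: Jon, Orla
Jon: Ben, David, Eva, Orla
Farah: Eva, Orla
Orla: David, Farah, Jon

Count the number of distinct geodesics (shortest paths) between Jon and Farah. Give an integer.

2

The shortest distance is 2. The length-2 paths are: Jon–Orla–Farah; Jon–Eva–Farah.
That gives 2 distinct shortest paths.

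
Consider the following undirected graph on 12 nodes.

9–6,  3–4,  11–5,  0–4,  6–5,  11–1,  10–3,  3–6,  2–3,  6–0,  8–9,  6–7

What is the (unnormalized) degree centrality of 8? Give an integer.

1

8 is directly tied to 9. That is 1 neighbor, so the degree of 8 is 1.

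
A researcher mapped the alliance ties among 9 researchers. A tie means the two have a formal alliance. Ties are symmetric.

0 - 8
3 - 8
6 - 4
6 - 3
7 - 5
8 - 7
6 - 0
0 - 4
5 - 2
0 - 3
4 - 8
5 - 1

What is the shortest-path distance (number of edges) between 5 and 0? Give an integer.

One shortest route is 5 – 7 – 8 – 0, which uses 3 edges, and at distance 2 from 5 we only reach {8}, which does not include 0. So d(5,0) = 3.

3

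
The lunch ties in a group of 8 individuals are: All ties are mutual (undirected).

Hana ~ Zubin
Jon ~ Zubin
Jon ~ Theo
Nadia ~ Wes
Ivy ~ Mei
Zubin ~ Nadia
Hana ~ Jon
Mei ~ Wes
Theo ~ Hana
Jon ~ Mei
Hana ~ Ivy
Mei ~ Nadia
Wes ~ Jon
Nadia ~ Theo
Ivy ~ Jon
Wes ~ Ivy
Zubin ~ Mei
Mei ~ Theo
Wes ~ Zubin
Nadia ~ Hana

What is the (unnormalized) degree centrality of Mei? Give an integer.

6

Mei is directly tied to Ivy, Jon, Nadia, Theo, Wes, and Zubin. That is 6 neighbors, so the degree of Mei is 6.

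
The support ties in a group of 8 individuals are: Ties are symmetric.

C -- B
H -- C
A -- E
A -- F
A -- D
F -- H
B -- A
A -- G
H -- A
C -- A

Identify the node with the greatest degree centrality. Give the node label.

Degrees — A:7, B:2, C:3, D:1, E:1, F:2, G:1, H:3.
The maximum is 7, attained only by A.

A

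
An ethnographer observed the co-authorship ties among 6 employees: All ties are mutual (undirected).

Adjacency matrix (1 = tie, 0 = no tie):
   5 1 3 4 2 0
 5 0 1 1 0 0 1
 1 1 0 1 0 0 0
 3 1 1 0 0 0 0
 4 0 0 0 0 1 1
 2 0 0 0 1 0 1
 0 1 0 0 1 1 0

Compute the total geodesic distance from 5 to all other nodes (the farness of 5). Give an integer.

7

Distances from 5: 0:1, 1:1, 2:2, 3:1, 4:2.
Sum = 1 + 1 + 2 + 1 + 2 = 7.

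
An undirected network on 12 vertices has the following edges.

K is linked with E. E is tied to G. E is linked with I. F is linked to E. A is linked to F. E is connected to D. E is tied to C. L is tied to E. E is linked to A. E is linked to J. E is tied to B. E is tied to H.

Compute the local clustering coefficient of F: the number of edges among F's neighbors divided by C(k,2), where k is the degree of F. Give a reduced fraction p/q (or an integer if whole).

1

F's neighbors: A and E (k = 2).
Possible neighbor pairs: C(2,2) = 1. Edges among them: A–E → e = 1.
Clustering(F) = 1/1.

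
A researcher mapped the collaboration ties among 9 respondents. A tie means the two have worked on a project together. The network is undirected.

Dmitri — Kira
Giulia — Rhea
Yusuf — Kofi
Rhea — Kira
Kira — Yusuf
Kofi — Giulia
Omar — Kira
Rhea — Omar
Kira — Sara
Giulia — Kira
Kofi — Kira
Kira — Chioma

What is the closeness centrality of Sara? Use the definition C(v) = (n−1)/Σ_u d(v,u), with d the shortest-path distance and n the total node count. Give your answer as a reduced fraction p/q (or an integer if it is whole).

Distances from Sara: Chioma:2, Dmitri:2, Giulia:2, Kira:1, Kofi:2, Omar:2, Rhea:2, Yusuf:2. Sum = 15.
n = 9, so closeness = 8/15.

8/15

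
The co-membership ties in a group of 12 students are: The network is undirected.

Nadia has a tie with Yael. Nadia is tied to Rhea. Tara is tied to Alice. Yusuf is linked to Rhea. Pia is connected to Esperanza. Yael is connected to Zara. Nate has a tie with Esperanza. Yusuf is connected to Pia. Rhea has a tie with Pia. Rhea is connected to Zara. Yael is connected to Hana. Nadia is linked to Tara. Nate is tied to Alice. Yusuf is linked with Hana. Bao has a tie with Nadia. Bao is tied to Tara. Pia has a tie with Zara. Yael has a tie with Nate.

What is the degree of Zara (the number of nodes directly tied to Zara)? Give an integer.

3

Zara is directly tied to Pia, Rhea, and Yael. That is 3 neighbors, so the degree of Zara is 3.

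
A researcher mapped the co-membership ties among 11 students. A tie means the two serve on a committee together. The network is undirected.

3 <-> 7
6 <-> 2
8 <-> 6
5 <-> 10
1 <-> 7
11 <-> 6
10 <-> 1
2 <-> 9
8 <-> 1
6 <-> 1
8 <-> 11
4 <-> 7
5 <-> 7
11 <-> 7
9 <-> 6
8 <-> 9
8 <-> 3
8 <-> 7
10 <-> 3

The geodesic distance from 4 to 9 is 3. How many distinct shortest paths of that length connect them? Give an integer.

1

The shortest distance is 3, and the only length-3 path is 4–7–8–9. So there is exactly 1 shortest path.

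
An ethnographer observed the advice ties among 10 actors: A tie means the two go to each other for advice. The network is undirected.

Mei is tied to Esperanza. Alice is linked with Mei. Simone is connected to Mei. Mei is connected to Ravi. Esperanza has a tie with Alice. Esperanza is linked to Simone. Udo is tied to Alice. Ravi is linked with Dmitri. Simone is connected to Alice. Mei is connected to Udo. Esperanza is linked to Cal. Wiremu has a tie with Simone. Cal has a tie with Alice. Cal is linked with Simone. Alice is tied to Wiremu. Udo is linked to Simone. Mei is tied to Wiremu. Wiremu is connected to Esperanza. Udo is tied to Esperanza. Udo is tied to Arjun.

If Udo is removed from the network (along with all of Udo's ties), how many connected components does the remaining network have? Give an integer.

2

Without Udo, the remaining ties split the others into: {Alice, Cal, Dmitri, Esperanza, Mei, Ravi, Simone, Wiremu}; {Arjun}.
That's 2 separate components.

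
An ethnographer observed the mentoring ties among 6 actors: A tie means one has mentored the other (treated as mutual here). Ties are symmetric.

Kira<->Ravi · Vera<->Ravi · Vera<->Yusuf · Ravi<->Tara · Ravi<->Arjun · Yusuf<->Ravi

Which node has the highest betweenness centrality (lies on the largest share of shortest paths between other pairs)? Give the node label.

Unnormalized betweenness of each node: Arjun:0, Kira:0, Ravi:9, Tara:0, Vera:0, Yusuf:0.
Ravi has the largest value, 9, making it the main broker — the node through which the most shortest paths run.

Ravi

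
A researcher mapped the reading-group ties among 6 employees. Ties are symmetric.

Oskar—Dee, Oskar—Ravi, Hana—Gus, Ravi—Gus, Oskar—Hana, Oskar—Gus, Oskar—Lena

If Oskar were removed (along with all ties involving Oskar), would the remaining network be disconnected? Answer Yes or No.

Yes

Removing Oskar leaves {Lena} with no path to {Gus, Hana, and Ravi}, so the network splits into 3 components. Oskar is a cut vertex.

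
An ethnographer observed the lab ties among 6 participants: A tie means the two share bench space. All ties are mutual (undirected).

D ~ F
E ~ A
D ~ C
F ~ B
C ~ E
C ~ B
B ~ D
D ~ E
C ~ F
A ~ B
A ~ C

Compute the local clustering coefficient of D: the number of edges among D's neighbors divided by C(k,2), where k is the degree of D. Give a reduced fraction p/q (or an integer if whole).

2/3

D's neighbors: B, C, E, and F (k = 4).
Possible neighbor pairs: C(4,2) = 6. Edges among them: B–C, B–F, C–E, C–F → e = 4.
Clustering(D) = 4/6 = 2/3.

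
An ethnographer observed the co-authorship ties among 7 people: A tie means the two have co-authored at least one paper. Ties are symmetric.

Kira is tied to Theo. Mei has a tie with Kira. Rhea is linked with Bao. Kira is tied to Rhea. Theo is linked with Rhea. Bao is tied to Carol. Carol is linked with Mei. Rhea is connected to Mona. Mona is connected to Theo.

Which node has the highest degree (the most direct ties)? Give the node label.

Rhea

Degrees — Bao:2, Carol:2, Kira:3, Mei:2, Mona:2, Rhea:4, Theo:3.
The maximum is 4, attained only by Rhea.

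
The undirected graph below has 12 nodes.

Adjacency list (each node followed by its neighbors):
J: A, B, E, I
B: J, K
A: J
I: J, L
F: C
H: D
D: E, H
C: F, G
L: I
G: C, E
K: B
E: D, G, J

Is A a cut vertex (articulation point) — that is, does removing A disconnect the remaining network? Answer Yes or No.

No

Even without A, every remaining node can still reach every other (the residual graph is connected), so A is not a cut vertex.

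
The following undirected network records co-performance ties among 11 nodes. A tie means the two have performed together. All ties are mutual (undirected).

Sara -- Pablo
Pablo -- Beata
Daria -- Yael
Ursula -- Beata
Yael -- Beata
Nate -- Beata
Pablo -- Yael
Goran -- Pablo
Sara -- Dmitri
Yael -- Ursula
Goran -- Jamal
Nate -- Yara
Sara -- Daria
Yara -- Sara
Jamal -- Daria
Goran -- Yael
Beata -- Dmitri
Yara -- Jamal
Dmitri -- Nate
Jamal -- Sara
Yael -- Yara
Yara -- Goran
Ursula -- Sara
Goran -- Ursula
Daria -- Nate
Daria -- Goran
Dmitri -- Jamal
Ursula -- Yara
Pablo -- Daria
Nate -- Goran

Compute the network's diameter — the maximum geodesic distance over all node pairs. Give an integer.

Eccentricity of each node (its greatest distance to any other): Beata:2, Daria:2, Dmitri:2, Goran:2, Jamal:2, Nate:2, Pablo:2, Sara:2, Ursula:2, Yael:2, Yara:2.
The maximum eccentricity is 2, realized for instance by the pair Pablo–Jamal via Pablo – Daria – Jamal. So the diameter is 2.

2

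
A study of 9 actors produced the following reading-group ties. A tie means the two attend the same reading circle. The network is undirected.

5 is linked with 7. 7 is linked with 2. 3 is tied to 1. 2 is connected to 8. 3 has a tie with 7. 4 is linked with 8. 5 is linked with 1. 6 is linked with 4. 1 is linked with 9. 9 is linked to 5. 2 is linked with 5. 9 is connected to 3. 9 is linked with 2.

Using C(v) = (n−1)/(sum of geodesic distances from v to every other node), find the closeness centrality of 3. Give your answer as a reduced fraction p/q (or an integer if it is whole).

Distances from 3: 1:1, 2:2, 4:4, 5:2, 6:5, 7:1, 8:3, 9:1. Sum = 19.
n = 9, so closeness = 8/19.

8/19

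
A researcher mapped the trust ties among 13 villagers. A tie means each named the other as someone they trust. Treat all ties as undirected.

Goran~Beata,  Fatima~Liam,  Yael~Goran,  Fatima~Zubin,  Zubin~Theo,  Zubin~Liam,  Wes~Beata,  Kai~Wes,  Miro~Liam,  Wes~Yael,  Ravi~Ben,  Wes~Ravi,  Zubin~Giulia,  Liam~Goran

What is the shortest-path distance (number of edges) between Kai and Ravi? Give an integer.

2

One shortest route is Kai – Wes – Ravi, which uses 2 edges, and Kai and Ravi are not directly tied, so nothing shorter exists. So d(Kai,Ravi) = 2.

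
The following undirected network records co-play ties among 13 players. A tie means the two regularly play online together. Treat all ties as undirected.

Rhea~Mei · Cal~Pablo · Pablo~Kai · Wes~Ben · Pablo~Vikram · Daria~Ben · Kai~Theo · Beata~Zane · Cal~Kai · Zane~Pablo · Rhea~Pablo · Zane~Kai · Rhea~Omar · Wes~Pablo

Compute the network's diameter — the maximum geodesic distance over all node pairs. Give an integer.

Eccentricity of each node (its greatest distance to any other): Beata:5, Ben:4, Cal:4, Daria:5, Kai:4, Mei:5, Omar:5, Pablo:3, Rhea:4, Theo:5, Vikram:4, Wes:3, Zane:4.
The maximum eccentricity is 5, realized for instance by the pair Daria–Theo via Daria – Ben – Wes – Pablo – Kai – Theo. So the diameter is 5.

5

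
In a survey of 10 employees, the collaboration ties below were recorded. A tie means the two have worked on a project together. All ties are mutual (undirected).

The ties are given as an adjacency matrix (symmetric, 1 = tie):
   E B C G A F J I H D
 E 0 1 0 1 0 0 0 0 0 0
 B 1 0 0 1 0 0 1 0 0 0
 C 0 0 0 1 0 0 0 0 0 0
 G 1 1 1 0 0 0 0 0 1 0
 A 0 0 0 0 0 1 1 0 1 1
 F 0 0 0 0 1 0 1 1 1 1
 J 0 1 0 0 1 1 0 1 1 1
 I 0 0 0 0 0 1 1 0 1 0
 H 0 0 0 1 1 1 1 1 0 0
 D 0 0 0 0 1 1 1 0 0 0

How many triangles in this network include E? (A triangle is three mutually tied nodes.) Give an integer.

E's neighbors: B and G.
Neighbor pairs that are themselves tied: E–B–G. Each forms one triangle with E, for 1 in total.

1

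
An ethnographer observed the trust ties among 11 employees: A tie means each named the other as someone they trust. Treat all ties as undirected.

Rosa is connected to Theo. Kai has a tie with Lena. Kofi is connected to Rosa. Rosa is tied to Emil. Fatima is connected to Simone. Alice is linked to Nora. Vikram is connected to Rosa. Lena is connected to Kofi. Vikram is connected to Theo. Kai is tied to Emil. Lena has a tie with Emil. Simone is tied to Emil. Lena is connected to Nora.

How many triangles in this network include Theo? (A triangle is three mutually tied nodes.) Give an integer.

Theo's neighbors: Rosa and Vikram.
Neighbor pairs that are themselves tied: Theo–Rosa–Vikram. Each forms one triangle with Theo, for 1 in total.

1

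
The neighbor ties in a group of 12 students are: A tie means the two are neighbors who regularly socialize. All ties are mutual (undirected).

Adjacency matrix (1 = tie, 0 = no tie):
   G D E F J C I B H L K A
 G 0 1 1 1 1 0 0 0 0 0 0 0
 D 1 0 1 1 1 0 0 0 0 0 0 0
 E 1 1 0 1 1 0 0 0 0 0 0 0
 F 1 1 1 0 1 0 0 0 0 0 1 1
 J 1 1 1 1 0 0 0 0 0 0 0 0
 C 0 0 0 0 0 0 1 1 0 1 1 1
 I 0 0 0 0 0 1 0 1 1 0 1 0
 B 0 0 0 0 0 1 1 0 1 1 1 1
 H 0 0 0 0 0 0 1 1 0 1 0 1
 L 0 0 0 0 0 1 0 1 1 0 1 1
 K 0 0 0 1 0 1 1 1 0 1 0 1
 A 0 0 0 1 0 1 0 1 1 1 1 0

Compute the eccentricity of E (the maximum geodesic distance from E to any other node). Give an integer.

Distances from E: A:2, B:3, C:3, D:1, F:1, G:1, H:3, I:3, J:1, K:2, L:3.
The largest is 3 (to C, I, B, L, and H), so the eccentricity of E is 3.

3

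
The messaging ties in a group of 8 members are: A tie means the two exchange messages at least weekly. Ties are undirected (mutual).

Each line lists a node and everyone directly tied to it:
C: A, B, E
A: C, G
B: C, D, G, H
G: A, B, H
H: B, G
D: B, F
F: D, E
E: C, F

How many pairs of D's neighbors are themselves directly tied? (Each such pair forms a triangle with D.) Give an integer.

D's neighbors are B and F, but none of them are tied to each other, so no triangle contains D.

0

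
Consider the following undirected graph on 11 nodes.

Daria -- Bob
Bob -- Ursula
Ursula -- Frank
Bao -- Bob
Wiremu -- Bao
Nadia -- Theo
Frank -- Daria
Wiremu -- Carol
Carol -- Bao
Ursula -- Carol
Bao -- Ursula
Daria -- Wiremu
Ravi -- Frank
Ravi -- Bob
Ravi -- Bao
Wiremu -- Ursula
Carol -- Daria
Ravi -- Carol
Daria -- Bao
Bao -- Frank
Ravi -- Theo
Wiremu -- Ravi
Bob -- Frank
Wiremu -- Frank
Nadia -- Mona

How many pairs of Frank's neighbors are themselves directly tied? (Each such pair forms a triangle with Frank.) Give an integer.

11

Frank's neighbors: Bao, Bob, Daria, Ravi, Ursula, and Wiremu.
Neighbor pairs that are themselves tied: Frank–Bao–Bob; Frank–Bao–Daria; Frank–Bao–Ravi; Frank–Bao–Ursula; Frank–Bao–Wiremu; Frank–Bob–Daria; Frank–Bob–Ravi; Frank–Bob–Ursula; Frank–Daria–Wiremu; Frank–Ravi–Wiremu; Frank–Ursula–Wiremu. Each forms one triangle with Frank, for 11 in total.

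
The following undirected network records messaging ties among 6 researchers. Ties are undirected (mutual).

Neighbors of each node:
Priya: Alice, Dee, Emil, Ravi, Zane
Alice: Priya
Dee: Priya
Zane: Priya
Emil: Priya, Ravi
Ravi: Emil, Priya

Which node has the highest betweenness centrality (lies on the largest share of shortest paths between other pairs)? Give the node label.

Unnormalized betweenness of each node: Alice:0, Dee:0, Emil:0, Priya:9, Ravi:0, Zane:0.
Priya has the largest value, 9, making it the main broker — the node through which the most shortest paths run.

Priya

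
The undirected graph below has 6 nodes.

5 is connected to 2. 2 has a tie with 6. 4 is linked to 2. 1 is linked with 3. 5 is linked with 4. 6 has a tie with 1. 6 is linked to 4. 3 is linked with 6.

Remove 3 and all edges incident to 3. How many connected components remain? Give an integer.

1

3's neighbors (1 and 6) remain reachable from one another through other ties, so the rest of the network stays in one piece.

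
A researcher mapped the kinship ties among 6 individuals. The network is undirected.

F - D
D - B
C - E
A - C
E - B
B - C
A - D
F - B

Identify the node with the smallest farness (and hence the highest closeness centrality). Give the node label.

B

Farness (sum of distances to all others) for each node — A:8, B:6, C:7, D:7, E:8, F:8.
The smallest farness is 6, for B, so B has the highest closeness.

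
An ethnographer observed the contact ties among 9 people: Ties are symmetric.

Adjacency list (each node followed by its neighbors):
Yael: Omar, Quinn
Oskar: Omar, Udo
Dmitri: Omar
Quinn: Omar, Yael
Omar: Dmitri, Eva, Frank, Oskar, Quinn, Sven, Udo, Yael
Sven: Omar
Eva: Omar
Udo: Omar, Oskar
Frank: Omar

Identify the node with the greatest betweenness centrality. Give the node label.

Unnormalized betweenness of each node: Dmitri:0, Eva:0, Frank:0, Omar:26, Oskar:0, Quinn:0, Sven:0, Udo:0, Yael:0.
Omar has the largest value, 26, making it the main broker — the node through which the most shortest paths run.

Omar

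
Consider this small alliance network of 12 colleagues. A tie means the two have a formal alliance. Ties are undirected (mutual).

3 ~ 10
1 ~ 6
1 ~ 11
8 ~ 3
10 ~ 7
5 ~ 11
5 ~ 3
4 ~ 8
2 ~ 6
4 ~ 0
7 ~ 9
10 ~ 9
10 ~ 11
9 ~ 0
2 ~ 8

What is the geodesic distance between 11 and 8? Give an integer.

One shortest route is 11 – 5 – 3 – 8, which uses 3 edges, and at distance 2 from 11 we only reach {3, 6, 7, 9}, which does not include 8. So d(11,8) = 3.

3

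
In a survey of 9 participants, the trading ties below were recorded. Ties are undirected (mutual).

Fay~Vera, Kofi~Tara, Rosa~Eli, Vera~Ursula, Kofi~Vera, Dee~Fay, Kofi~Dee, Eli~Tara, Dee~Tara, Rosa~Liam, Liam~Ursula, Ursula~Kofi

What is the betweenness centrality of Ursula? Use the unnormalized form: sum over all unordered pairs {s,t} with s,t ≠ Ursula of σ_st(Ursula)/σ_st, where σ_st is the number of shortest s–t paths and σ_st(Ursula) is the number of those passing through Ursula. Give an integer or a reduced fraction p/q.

Pairs whose geodesics pass through Ursula — Vera–Rosa: 1; Vera–Liam: 1; Fay–Rosa: 1/2; Fay–Liam: 1; Dee–Liam: 1; Tara–Liam: 1/2; Rosa–Kofi: 1/2; Liam–Kofi: 1.
All other pairs contribute 0.
Summing the contributions gives betweenness(Ursula) = 13/2.

13/2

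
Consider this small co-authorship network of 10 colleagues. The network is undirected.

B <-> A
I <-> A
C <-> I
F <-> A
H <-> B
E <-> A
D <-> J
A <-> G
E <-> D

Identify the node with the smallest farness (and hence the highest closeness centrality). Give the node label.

A

Farness (sum of distances to all others) for each node — A:14, B:20, C:28, D:24, E:18, F:22, G:22, H:28, I:20, J:32.
The smallest farness is 14, for A, so A has the highest closeness.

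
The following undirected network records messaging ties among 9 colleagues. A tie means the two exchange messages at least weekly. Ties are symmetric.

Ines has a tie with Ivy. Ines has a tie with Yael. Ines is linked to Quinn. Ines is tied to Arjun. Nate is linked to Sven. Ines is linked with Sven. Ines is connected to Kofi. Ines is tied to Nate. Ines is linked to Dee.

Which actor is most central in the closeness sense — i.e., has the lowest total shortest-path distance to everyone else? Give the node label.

Ines

Farness (sum of distances to all others) for each node — Arjun:15, Dee:15, Ines:8, Ivy:15, Kofi:15, Nate:14, Quinn:15, Sven:14, Yael:15.
The smallest farness is 8, for Ines, so Ines has the highest closeness.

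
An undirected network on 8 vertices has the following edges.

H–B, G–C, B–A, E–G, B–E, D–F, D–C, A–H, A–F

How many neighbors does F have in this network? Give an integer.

F is directly tied to A and D. That is 2 neighbors, so the degree of F is 2.

2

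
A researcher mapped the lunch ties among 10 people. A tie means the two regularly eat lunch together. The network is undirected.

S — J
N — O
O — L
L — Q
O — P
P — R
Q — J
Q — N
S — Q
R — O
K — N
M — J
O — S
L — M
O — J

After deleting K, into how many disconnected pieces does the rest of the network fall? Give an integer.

1

K's neighbors (N) remain reachable from one another through other ties, so the rest of the network stays in one piece.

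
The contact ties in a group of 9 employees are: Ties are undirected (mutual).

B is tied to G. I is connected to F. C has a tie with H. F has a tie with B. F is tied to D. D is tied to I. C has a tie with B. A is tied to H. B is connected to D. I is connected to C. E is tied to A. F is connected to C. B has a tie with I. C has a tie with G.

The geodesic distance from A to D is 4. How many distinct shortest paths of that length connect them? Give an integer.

3

The shortest distance is 4. The length-4 paths are: A–H–C–I–D; A–H–C–F–D; A–H–C–B–D.
That gives 3 distinct shortest paths.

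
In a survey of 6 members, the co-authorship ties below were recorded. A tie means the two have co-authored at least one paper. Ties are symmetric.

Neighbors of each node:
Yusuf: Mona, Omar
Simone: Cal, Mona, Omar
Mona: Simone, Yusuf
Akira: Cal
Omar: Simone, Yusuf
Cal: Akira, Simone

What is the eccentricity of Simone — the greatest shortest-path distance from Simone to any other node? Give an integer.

2

Distances from Simone: Akira:2, Cal:1, Mona:1, Omar:1, Yusuf:2.
The largest is 2 (to Akira and Yusuf), so the eccentricity of Simone is 2.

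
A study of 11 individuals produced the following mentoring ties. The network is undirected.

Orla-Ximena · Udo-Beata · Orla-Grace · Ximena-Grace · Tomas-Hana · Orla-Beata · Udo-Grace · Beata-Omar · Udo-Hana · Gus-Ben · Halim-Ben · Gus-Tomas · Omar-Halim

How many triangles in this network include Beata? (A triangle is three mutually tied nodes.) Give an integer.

0

Beata's neighbors are Omar, Orla, and Udo, but none of them are tied to each other, so no triangle contains Beata.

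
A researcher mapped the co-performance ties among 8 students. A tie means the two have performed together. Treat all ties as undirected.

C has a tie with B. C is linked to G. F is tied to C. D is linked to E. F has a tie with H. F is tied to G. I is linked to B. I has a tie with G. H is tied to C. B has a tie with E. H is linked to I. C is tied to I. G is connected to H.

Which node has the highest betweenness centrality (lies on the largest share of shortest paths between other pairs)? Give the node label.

Unnormalized betweenness of each node: B:10, C:19/3, D:0, E:6, F:0, G:1/3, H:1/3, I:3.
B has the largest value, 10, making it the main broker — the node through which the most shortest paths run.

B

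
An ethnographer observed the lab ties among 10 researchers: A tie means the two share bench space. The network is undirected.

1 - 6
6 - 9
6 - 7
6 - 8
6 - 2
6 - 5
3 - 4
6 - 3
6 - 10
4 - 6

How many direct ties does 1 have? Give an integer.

1

1 is directly tied to 6. That is 1 neighbor, so the degree of 1 is 1.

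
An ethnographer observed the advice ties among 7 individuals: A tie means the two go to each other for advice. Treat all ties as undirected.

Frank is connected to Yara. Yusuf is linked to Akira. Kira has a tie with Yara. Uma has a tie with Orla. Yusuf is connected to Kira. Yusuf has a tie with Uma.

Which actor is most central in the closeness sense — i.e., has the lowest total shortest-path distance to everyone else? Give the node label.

Yusuf

Farness (sum of distances to all others) for each node — Akira:15, Frank:19, Kira:11, Orla:18, Uma:13, Yara:14, Yusuf:10.
The smallest farness is 10, for Yusuf, so Yusuf has the highest closeness.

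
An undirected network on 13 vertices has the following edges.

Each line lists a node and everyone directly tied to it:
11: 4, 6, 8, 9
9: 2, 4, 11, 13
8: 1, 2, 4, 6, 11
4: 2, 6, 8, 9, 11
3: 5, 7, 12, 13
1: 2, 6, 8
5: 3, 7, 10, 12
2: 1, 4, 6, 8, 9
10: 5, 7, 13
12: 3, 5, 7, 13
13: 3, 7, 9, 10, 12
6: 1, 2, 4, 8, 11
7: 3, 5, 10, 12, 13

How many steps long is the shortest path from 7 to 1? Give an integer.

4

One shortest route is 7 – 13 – 9 – 2 – 1, which uses 4 edges, and at distance 3 from 7 we only reach {2, 4, 11}, which does not include 1. So d(7,1) = 4.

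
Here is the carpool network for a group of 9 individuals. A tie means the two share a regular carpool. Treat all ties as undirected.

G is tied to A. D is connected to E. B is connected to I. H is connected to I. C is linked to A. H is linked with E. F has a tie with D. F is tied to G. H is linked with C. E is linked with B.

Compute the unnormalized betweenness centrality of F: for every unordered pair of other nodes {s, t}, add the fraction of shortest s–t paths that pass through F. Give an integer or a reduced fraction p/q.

4

Pairs whose geodesics pass through F — E–G: 1; B–G: 1; A–D: 1; G–D: 1.
All other pairs contribute 0.
Summing the contributions gives betweenness(F) = 4.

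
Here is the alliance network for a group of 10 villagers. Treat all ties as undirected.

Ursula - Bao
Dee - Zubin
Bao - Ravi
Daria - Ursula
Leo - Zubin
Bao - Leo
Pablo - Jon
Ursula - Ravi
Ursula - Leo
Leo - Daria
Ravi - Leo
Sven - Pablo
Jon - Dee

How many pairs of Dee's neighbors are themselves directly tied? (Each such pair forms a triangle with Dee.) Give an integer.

Dee's neighbors are Jon and Zubin, but none of them are tied to each other, so no triangle contains Dee.

0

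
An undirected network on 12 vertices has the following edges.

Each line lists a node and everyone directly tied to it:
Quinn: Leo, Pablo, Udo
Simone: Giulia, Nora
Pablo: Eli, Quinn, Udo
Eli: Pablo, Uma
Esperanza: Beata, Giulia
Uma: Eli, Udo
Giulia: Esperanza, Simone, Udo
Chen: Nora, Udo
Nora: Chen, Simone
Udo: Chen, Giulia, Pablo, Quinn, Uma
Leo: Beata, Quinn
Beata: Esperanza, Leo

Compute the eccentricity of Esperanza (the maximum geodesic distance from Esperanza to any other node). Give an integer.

Distances from Esperanza: Beata:1, Chen:3, Eli:4, Giulia:1, Leo:2, Nora:3, Pablo:3, Quinn:3, Simone:2, Udo:2, Uma:3.
The largest is 4 (to Eli), so the eccentricity of Esperanza is 4.

4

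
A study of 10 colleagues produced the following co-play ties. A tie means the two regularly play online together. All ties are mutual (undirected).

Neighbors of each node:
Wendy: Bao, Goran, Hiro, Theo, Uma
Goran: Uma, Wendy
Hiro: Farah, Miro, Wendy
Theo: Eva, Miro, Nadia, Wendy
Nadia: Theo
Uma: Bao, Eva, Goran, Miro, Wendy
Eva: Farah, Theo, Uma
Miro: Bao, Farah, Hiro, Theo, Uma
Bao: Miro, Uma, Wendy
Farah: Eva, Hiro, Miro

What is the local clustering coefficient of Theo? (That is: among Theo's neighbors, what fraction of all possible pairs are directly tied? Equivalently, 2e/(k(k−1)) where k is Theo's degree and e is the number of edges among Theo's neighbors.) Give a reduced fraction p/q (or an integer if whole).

0

Theo's neighbors: Eva, Miro, Nadia, and Wendy (k = 4).
Possible neighbor pairs: C(4,2) = 6. Edges among them: none → e = 0.
Clustering(Theo) = 0/6 = 0.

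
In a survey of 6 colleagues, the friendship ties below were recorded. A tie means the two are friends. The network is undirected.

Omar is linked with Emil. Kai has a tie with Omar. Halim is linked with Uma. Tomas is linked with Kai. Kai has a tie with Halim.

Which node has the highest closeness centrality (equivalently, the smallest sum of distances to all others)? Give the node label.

Kai

Farness (sum of distances to all others) for each node — Emil:13, Halim:9, Kai:7, Omar:9, Tomas:11, Uma:13.
The smallest farness is 7, for Kai, so Kai has the highest closeness.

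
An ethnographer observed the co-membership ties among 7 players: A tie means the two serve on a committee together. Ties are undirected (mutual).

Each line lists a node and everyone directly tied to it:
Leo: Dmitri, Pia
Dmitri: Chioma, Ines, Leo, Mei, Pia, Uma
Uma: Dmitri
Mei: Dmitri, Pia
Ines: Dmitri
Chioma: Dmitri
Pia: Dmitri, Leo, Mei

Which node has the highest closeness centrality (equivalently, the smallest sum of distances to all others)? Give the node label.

Farness (sum of distances to all others) for each node — Chioma:11, Dmitri:6, Ines:11, Leo:10, Mei:10, Pia:9, Uma:11.
The smallest farness is 6, for Dmitri, so Dmitri has the highest closeness.

Dmitri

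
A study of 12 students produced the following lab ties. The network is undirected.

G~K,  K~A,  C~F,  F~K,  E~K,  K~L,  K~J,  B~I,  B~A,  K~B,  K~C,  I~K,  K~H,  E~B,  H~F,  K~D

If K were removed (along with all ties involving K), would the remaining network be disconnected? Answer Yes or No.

Removing K leaves {C, F, and H} with no path to {J}, so the network splits into 6 components. K is a cut vertex.

Yes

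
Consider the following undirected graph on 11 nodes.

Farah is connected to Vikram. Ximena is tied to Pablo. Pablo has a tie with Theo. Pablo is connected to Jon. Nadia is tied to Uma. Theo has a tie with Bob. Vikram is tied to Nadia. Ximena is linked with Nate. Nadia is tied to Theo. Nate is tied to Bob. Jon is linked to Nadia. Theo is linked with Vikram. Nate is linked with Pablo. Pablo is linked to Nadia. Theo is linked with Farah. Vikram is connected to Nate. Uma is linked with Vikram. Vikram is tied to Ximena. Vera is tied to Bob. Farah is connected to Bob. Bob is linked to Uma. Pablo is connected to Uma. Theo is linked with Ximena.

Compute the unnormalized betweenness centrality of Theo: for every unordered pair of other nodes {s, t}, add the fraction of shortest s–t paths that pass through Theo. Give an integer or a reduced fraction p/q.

43/6

Pairs whose geodesics pass through Theo — Pablo–Vera: 1/3; Pablo–Vikram: 1/5; Pablo–Bob: 1/3; Pablo–Farah: 1; Vera–Jon: 2/5; Vera–Vikram: 1/4; Vera–Ximena: 1/2; Vera–Nadia: 1/2; Jon–Bob: 2/5; Jon–Farah: 2/3; Vikram–Bob: 1/4; Bob–Ximena: 1/2; Bob–Nadia: 1/2; Farah–Ximena: 1/2 … (+2 more pairs).
All other pairs contribute 0.
Summing the contributions gives betweenness(Theo) = 43/6.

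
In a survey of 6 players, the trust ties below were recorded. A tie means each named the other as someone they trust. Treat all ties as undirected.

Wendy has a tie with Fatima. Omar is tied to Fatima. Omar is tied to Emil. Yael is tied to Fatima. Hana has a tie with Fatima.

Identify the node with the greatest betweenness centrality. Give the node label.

Fatima

Unnormalized betweenness of each node: Emil:0, Fatima:9, Hana:0, Omar:4, Wendy:0, Yael:0.
Fatima has the largest value, 9, making it the main broker — the node through which the most shortest paths run.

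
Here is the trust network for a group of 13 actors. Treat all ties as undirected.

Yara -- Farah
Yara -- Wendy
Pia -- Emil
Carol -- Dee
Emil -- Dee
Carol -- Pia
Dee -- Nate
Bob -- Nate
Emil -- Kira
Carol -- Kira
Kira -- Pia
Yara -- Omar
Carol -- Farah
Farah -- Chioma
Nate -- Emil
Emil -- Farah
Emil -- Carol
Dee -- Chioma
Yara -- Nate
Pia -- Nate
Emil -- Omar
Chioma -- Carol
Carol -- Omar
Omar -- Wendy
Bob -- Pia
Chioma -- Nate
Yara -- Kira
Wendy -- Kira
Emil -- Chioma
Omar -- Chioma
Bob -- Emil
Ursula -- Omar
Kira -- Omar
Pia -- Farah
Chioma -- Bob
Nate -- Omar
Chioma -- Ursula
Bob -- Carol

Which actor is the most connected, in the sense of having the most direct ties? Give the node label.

Degrees — Bob:5, Carol:8, Chioma:8, Dee:4, Emil:9, Farah:5, Kira:6, Nate:7, Omar:8, Pia:6, Ursula:2, Wendy:3, Yara:5.
The maximum is 9, attained only by Emil.

Emil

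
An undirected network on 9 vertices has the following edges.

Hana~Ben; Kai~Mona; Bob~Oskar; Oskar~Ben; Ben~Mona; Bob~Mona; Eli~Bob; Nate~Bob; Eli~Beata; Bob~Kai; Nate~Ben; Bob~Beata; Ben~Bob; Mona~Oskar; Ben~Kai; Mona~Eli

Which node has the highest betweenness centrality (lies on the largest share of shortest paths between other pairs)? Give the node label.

Bob

Unnormalized betweenness of each node: Beata:0, Ben:53/6, Bob:31/3, Eli:1/2, Hana:0, Kai:0, Mona:7/3, Nate:0, Oskar:0.
Bob has the largest value, 31/3, making it the main broker — the node through which the most shortest paths run.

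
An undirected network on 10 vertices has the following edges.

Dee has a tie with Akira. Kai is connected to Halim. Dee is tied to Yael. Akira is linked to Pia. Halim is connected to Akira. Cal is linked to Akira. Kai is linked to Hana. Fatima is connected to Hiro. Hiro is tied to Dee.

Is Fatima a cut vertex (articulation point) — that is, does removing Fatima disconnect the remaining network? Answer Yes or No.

Even without Fatima, every remaining node can still reach every other (the residual graph is connected), so Fatima is not a cut vertex.

No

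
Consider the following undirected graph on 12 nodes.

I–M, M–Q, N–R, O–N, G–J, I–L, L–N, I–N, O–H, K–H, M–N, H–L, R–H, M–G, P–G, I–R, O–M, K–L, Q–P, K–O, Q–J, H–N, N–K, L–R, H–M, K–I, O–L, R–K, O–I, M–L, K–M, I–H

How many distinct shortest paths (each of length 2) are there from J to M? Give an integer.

The shortest distance is 2. The length-2 paths are: J–Q–M; J–G–M.
That gives 2 distinct shortest paths.

2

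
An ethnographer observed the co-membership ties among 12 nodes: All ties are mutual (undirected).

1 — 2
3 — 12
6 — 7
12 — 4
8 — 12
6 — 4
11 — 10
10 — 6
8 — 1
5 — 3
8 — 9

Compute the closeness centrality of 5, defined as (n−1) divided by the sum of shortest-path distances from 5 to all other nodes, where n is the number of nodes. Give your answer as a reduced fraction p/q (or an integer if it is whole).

Distances from 5: 1:4, 2:5, 3:1, 4:3, 6:4, 7:5, 8:3, 9:4, 10:5, 11:6, 12:2. Sum = 42.
n = 12, so closeness = 11/42.

11/42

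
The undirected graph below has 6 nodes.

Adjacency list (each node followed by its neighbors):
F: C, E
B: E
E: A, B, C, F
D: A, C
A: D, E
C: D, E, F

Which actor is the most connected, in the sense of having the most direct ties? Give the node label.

E

Degrees — A:2, B:1, C:3, D:2, E:4, F:2.
The maximum is 4, attained only by E.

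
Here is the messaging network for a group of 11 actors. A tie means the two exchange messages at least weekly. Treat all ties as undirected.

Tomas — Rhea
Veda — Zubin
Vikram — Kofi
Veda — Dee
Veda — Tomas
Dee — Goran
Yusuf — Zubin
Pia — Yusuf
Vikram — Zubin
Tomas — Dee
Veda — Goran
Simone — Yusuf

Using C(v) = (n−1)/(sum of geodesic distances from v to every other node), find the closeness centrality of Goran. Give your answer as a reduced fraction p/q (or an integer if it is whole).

10/27

Distances from Goran: Dee:1, Kofi:4, Pia:4, Rhea:3, Simone:4, Tomas:2, Veda:1, Vikram:3, Yusuf:3, Zubin:2. Sum = 27.
n = 11, so closeness = 10/27.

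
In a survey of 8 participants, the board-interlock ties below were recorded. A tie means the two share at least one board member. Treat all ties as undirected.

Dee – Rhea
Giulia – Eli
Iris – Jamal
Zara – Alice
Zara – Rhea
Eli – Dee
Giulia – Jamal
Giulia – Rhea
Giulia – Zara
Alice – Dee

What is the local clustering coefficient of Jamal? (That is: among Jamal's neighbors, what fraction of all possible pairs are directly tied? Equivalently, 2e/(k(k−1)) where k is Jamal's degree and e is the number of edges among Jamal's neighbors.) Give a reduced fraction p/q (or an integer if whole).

Jamal's neighbors: Giulia and Iris (k = 2).
Possible neighbor pairs: C(2,2) = 1. Edges among them: none → e = 0.
Clustering(Jamal) = 0/1.

0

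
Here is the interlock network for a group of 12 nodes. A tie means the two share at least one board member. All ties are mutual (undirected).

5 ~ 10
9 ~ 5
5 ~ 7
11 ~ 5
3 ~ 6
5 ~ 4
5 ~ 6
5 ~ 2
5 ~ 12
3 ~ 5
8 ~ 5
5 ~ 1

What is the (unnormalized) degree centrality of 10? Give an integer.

1

10 is directly tied to 5. That is 1 neighbor, so the degree of 10 is 1.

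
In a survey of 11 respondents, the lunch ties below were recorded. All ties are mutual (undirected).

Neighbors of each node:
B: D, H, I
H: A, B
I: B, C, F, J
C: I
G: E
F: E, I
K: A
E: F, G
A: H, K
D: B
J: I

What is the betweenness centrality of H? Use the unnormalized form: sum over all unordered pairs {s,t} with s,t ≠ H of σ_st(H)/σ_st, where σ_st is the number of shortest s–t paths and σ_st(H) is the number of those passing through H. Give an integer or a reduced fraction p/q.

16

Pairs whose geodesics pass through H — J–A: 1; J–K: 1; A–I: 1; A–B: 1; A–E: 1; A–G: 1; A–D: 1; A–F: 1; A–C: 1; I–K: 1; B–K: 1; E–K: 1; G–K: 1; D–K: 1 … (+2 more pairs).
All other pairs contribute 0.
Summing the contributions gives betweenness(H) = 16.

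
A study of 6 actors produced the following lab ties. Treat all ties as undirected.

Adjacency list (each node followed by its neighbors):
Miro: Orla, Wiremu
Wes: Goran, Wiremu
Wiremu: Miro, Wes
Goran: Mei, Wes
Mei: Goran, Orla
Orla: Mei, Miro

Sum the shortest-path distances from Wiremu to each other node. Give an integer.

9

Distances from Wiremu: Goran:2, Mei:3, Miro:1, Orla:2, Wes:1.
Sum = 2 + 3 + 1 + 2 + 1 = 9.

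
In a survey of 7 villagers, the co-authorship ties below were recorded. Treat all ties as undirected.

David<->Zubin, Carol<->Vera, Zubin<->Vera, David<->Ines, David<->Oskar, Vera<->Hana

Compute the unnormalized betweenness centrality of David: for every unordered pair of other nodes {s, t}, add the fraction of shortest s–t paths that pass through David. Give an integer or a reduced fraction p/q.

Pairs whose geodesics pass through David — Oskar–Ines: 1; Oskar–Carol: 1; Oskar–Zubin: 1; Oskar–Vera: 1; Oskar–Hana: 1; Ines–Carol: 1; Ines–Zubin: 1; Ines–Vera: 1; Ines–Hana: 1.
All other pairs contribute 0.
Summing the contributions gives betweenness(David) = 9.

9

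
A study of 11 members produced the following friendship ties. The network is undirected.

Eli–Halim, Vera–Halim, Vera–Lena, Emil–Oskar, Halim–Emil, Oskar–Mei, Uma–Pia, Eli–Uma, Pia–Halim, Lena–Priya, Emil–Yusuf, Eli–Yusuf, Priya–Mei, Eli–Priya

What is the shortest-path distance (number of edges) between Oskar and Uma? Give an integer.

4

One shortest route is Oskar – Emil – Halim – Pia – Uma, which uses 4 edges, and at distance 3 from Oskar we only reach {Eli, Lena, Pia, Vera}, which does not include Uma. So d(Oskar,Uma) = 4.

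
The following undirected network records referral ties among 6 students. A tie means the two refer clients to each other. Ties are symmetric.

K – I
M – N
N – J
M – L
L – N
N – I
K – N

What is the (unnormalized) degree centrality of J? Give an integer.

J is directly tied to N. That is 1 neighbor, so the degree of J is 1.

1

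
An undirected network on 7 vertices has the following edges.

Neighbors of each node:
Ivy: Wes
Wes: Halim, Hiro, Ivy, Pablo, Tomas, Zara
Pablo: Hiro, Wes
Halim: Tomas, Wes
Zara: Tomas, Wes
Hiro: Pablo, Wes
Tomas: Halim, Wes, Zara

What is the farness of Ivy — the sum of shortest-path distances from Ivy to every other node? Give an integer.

11

Distances from Ivy: Halim:2, Hiro:2, Pablo:2, Tomas:2, Wes:1, Zara:2.
Sum = 2 + 2 + 2 + 2 + 1 + 2 = 11.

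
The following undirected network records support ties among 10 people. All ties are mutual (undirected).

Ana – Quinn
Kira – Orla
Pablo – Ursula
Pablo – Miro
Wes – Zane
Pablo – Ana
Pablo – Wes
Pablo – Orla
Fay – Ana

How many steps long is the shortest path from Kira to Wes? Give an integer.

One shortest route is Kira – Orla – Pablo – Wes, which uses 3 edges, and at distance 2 from Kira we only reach {Pablo}, which does not include Wes. So d(Kira,Wes) = 3.

3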